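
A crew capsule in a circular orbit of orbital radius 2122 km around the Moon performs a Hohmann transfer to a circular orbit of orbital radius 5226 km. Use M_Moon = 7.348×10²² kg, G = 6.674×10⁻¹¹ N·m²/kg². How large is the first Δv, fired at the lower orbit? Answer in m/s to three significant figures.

μ = GM = 6.674×10⁻¹¹ × 7.348×10²² = 4.904×10¹² m³/s².
r₁ = 2122 km = 2.122×10⁶ m.
r₂ = 5226 km = 5.226×10⁶ m.
Transfer ellipse a_t = (r₁ + r₂)/2 = 3.674×10⁶ m.
At r₁: circular v_c1 = √(μ/r₁) = 1520 m/s; transfer-perilune v_p = √[μ(2/r₁ − 1/a_t)] = 1813 m/s.
Δv₁ = v_p − v_c1 = 292.9 m/s.

Δv ≈ 293 m/s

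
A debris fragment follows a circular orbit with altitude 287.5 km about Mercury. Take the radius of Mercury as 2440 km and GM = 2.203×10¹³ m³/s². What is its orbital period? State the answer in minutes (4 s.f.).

r = 2440 + 287.5 = 2727.5 km = 2.7275×10⁶ m.
Kepler's third law: T = 2π√(r³/μ) = 2π√((2.728×10⁶)³ / 2.203×10¹³).
r³/μ = 9.210×10⁵ s², so T = 2π × 9.597×10² = 6.030×10³ s.
Converting: 6.030×10³ s ÷ 60.00 = 100.5 minutes.

T ≈ 100.5 minutes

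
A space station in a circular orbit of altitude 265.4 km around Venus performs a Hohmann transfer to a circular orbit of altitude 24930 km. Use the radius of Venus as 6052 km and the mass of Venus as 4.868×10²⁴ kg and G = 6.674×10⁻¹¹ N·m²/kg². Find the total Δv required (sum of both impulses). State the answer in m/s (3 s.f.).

Δv_total ≈ 3430 m/s

μ = GM = 6.674×10⁻¹¹ × 4.868×10²⁴ = 3.249×10¹⁴ m³/s².
r₁ = 6052 + 265.4 = 6317.4 km = 6.3174×10⁶ m.
r₂ = 6052 + 24930 = 30982 km = 3.0982×10⁷ m.
Transfer ellipse a_t = (r₁ + r₂)/2 = 1.865×10⁷ m.
At r₁: circular v_c1 = √(μ/r₁) = 7171 m/s; transfer-periapsis v_p = √[μ(2/r₁ − 1/a_t)] = 9243 m/s.
Δv₁ = v_p − v_c1 = 2072 m/s.
At r₂: circular v_c2 = √(μ/r₂) = 3238 m/s; transfer-apoapsis v_a = √[μ(2/r₂ − 1/a_t)] = 1885 m/s.
Δv₂ = v_c2 − v_a = 1354 m/s.
Total Δv = Δv₁ + Δv₂ = 3425 m/s.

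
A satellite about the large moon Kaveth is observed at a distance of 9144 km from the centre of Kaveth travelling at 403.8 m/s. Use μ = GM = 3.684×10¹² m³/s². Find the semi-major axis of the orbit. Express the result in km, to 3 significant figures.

r = 9.144×10⁶ m.
Specific orbital energy ε = v²/2 − μ/r = (403.8)²/2 − 3.684×10¹²/9.144×10⁶ = -3.214×10⁵ J/kg.
Since ε = −μ/(2a), a = −μ/(2ε) = 5.732×10⁶ m = 5731.9 km.

a ≈ 5730 km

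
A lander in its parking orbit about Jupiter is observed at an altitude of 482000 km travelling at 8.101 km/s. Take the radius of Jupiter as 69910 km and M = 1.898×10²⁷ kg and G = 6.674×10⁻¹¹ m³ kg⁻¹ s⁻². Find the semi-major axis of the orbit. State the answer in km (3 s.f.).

a ≈ 3.22×10⁵ km

μ = GM = 6.674×10⁻¹¹ × 1.898×10²⁷ = 1.267×10¹⁷ m³/s².
r = 69910 + 482000 = 5.5191×10⁵ km = 5.519×10⁸ m.
Vis-viva rearranged: 1/a = 2/r − v²/μ = 3.624×10⁻⁹ − 5.181×10⁻¹⁰ = 3.106×10⁻⁹ m⁻¹.
a = 3.220×10⁸ m = 3.2199×10⁵ km.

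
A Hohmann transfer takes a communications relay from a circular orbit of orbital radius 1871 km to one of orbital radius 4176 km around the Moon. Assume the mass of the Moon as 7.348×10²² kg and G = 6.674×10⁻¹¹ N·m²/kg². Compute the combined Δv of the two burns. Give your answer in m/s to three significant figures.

Δv_total ≈ 515 m/s

μ = GM = 6.674×10⁻¹¹ × 7.348×10²² = 4.904×10¹² m³/s².
r₁ = 1871 km = 1.871×10⁶ m.
r₂ = 4176 km = 4.176×10⁶ m.
Transfer ellipse a_t = (r₁ + r₂)/2 = 3.024×10⁶ m.
At r₁: circular v_c1 = √(μ/r₁) = 1619 m/s; transfer-perilune v_p = √[μ(2/r₁ − 1/a_t)] = 1903 m/s.
Δv₁ = v_p − v_c1 = 283.7 m/s.
At r₂: circular v_c2 = √(μ/r₂) = 1084 m/s; transfer-apolune v_a = √[μ(2/r₂ − 1/a_t)] = 852.5 m/s.
Δv₂ = v_c2 − v_a = 231.2 m/s.
Total Δv = Δv₁ + Δv₂ = 514.9 m/s.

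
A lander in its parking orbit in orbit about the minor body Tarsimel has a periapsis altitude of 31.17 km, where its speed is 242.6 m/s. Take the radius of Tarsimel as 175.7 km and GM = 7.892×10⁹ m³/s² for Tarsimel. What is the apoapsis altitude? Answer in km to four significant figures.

r_p = 175.7 + 31.17 = 206.87 km = 2.069×10⁵ m.
Specific energy ε = v²/2 − μ/r = -8.722×10³ J/kg, so a = −μ/(2ε) = 4.524×10⁵ m.
The apsides satisfy r_p + r_a = 2a, so the apoapsis radius is 2a − r_p = 6.979×10⁵ m = 697.95 km.
Apoapsis altitude = 697.95 − 175.7 = 522.25 km.

apoapsis altitude ≈ 522.2 km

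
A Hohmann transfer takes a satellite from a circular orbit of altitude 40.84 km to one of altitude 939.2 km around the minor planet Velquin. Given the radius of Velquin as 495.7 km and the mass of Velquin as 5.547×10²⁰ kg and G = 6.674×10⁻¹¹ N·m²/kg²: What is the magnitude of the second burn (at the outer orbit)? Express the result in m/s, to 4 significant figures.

Δv ≈ 42.12 m/s

μ = GM = 6.674×10⁻¹¹ × 5.547×10²⁰ = 3.702×10¹⁰ m³/s².
r₁ = 495.7 + 40.84 = 536.54 km = 5.3654×10⁵ m.
r₂ = 495.7 + 939.2 = 1434.9 km = 1.4349×10⁶ m.
Transfer ellipse a_t = (r₁ + r₂)/2 = 9.857×10⁵ m.
At r₁: circular v_c1 = √(μ/r₁) = 262.7 m/s; transfer-periapsis v_p = √[μ(2/r₁ − 1/a_t)] = 316.9 m/s.
At r₂: circular v_c2 = √(μ/r₂) = 160.6 m/s; transfer-apoapsis v_a = √[μ(2/r₂ − 1/a_t)] = 118.5 m/s.
Δv₂ = v_c2 − v_a = 42.12 m/s.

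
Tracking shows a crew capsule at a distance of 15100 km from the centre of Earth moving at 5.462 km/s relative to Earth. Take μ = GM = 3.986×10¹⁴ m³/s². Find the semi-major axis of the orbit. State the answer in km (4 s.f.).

a ≈ 17360 km

r = 1.510×10⁷ m.
Specific orbital energy ε = v²/2 − μ/r = (5462)²/2 − 3.986×10¹⁴/1.510×10⁷ = -1.148×10⁷ J/kg.
Since ε = −μ/(2a), a = −μ/(2ε) = 1.736×10⁷ m = 17360 km.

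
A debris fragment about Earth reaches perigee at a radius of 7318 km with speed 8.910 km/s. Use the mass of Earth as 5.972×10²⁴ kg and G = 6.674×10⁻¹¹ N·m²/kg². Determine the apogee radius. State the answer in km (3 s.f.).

apogee radius ≈ 19700 km

μ = GM = 6.674×10⁻¹¹ × 5.972×10²⁴ = 3.986×10¹⁴ m³/s².
r_p = 7.318×10⁶ m.
Specific energy ε = v²/2 − μ/r = -1.477×10⁷ J/kg, so a = −μ/(2ε) = 1.349×10⁷ m.
The apsides satisfy r_p + r_a = 2a, so the apogee radius is 2a − r_p = 1.967×10⁷ m = 19666 km.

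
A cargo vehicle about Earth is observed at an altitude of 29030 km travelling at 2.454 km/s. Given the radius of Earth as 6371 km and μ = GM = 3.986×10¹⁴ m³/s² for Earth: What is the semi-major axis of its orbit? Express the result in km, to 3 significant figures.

r = 6371 + 29030 = 35401 km = 3.540×10⁷ m.
Vis-viva rearranged: 1/a = 2/r − v²/μ = 5.650×10⁻⁸ − 1.511×10⁻⁸ = 4.139×10⁻⁸ m⁻¹.
a = 2.416×10⁷ m = 24162 km.

a ≈ 24200 km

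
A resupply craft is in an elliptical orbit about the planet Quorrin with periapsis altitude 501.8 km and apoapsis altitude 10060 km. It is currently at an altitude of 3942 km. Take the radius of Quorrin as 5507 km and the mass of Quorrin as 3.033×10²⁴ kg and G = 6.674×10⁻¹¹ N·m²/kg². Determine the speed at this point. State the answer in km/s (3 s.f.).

v ≈ 4.91 km/s

μ = GM = 6.674×10⁻¹¹ × 3.033×10²⁴ = 2.024×10¹⁴ m³/s².
r_p = 5507 + 501.8 = 6008.8 km = 6.0088×10⁶ m.
r_a = 5507 + 10060 = 15567 km = 1.5567×10⁷ m.
r = 5507 + 3942 = 9449.0 km = 9.449×10⁶ m.
Semi-major axis a = (r_p + r_a)/2 = 10788 km = 1.079×10⁷ m.
Vis-viva: v² = μ(2/r − 1/a) = 2.024×10¹⁴ × (2.117×10⁻⁷ − 9.270×10⁻⁸) = 2.408×10⁷ m²/s².
v = 4907 m/s = 4.907 km/s.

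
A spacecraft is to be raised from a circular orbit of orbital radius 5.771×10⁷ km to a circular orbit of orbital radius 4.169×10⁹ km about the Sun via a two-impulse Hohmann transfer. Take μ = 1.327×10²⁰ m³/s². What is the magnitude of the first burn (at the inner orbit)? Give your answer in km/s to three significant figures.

r₁ = 5.771×10⁷ km = 5.771×10¹⁰ m.
r₂ = 4.169×10⁹ km = 4.169×10¹² m.
Transfer ellipse a_t = (r₁ + r₂)/2 = 2.113×10¹² m.
At r₁: circular v_c1 = √(μ/r₁) = 47950 m/s; transfer-perihelion v_p = √[μ(2/r₁ − 1/a_t)] = 67350 m/s.
Δv₁ = v_p − v_c1 = 19400 m/s.
= 19.40 km/s.

Δv ≈ 19.4 km/s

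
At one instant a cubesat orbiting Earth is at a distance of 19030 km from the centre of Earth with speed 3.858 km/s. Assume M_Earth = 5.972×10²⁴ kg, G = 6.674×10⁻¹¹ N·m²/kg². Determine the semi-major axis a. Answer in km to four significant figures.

a ≈ 14760 km

μ = GM = 6.674×10⁻¹¹ × 5.972×10²⁴ = 3.986×10¹⁴ m³/s².
r = 1.903×10⁷ m.
Specific orbital energy ε = v²/2 − μ/r = (3858)²/2 − 3.986×10¹⁴/1.903×10⁷ = -1.350×10⁷ J/kg.
Since ε = −μ/(2a), a = −μ/(2ε) = 1.476×10⁷ m = 14759 km.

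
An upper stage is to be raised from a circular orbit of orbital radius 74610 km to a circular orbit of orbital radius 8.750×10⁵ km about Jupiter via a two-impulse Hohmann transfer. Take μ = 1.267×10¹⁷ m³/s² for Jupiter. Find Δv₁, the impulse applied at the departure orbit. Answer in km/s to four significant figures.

Δv ≈ 14.73 km/s

r₁ = 74610 km = 7.461×10⁷ m.
r₂ = 8.750×10⁵ km = 8.750×10⁸ m.
Transfer ellipse a_t = (r₁ + r₂)/2 = 4.748×10⁸ m.
At r₁: circular v_c1 = √(μ/r₁) = 41210 m/s; transfer-perijove v_p = √[μ(2/r₁ − 1/a_t)] = 55940 m/s.
Δv₁ = v_p − v_c1 = 14730 m/s.
= 14.73 km/s.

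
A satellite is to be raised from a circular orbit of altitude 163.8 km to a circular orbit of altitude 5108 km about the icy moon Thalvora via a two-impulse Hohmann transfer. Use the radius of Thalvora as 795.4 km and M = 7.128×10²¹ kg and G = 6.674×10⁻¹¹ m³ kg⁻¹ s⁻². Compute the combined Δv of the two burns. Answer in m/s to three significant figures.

μ = GM = 6.674×10⁻¹¹ × 7.128×10²¹ = 4.757×10¹¹ m³/s².
r₁ = 795.4 + 163.8 = 959.20 km = 9.5920×10⁵ m.
r₂ = 795.4 + 5108 = 5903.4 km = 5.9034×10⁶ m.
Transfer ellipse a_t = (r₁ + r₂)/2 = 3.431×10⁶ m.
At r₁: circular v_c1 = √(μ/r₁) = 704.2 m/s; transfer-periapsis v_p = √[μ(2/r₁ − 1/a_t)] = 923.7 m/s.
Δv₁ = v_p − v_c1 = 219.5 m/s.
At r₂: circular v_c2 = √(μ/r₂) = 283.9 m/s; transfer-apoapsis v_a = √[μ(2/r₂ − 1/a_t)] = 150.1 m/s.
Δv₂ = v_c2 − v_a = 133.8 m/s.
Total Δv = Δv₁ + Δv₂ = 353.3 m/s.

Δv_total ≈ 353 m/s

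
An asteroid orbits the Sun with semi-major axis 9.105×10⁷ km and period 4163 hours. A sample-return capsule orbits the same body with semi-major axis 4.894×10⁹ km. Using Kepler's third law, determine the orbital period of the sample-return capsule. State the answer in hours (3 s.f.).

Kepler's third law: T² ∝ a³, so T₂ = T₁ (a₂/a₁)^(3/2).
a₂/a₁ = 53.75, (a₂/a₁)^(3/2) = 394.1.
T₂ = 4163 × 394.1 = 1.641×10⁶ hours.

T₂ ≈ 1.64×10⁶ hours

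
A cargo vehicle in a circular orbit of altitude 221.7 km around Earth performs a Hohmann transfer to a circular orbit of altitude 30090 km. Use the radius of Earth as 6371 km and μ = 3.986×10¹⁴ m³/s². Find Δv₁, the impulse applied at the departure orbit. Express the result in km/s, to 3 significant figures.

r₁ = 6371 + 221.7 = 6592.7 km = 6.5927×10⁶ m.
r₂ = 6371 + 30090 = 36461 km = 3.6461×10⁷ m.
Transfer ellipse a_t = (r₁ + r₂)/2 = 2.153×10⁷ m.
At r₁: circular v_c1 = √(μ/r₁) = 7776 m/s; transfer-perigee v_p = √[μ(2/r₁ − 1/a_t)] = 10120 m/s.
Δv₁ = v_p − v_c1 = 2344 m/s.
= 2.344 km/s.

Δv ≈ 2.34 km/s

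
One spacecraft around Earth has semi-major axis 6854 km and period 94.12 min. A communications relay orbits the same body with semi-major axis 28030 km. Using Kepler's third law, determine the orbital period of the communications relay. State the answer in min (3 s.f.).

Kepler's third law: T² ∝ a³, so T₂ = T₁ (a₂/a₁)^(3/2).
a₂/a₁ = 4.090, (a₂/a₁)^(3/2) = 8.270.
T₂ = 94.12 × 8.270 = 778.4 min.

T₂ ≈ 778 min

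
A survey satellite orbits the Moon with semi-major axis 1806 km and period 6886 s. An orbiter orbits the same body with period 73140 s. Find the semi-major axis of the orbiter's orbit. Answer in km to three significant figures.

Kepler's third law: a³ ∝ T², so a₂ = a₁ (T₂/T₁)^(2/3).
T₂/T₁ = 10.62, (T₂/T₁)^(2/3) = 4.832.
a₂ = 1806 × 4.832 = 8727 km.

a₂ ≈ 8730 km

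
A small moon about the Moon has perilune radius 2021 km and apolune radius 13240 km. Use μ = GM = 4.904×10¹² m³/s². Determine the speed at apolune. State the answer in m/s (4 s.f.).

Semi-major axis a = (r_p + r_a)/2 = 7630.5 km = 7.630×10⁶ m.
Vis-viva: v² = μ(2/r − 1/a) = 4.904×10¹² × (1.511×10⁻⁷ − 1.311×10⁻⁷) = 9.810×10⁴ m²/s².
v = 313.2 m/s.

v ≈ 313.2 m/s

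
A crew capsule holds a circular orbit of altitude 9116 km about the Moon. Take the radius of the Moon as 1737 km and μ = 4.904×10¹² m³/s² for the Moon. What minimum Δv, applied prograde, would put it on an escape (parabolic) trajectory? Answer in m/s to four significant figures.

Δv ≈ 278.4 m/s

r = 1737 + 9116 = 10853 km = 1.0853×10⁷ m.
Circular speed v_c = √(μ/r) = 672.2 m/s.
Escape speed v_esc = √(2μ/r) = √2 × v_c = 950.6 m/s.
Δv = v_esc − v_c = 278.4 m/s.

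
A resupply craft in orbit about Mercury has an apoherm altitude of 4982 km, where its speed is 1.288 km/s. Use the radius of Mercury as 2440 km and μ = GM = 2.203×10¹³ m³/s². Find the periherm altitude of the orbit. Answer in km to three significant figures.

r_a = 2440 + 4982 = 7422.0 km = 7.422×10⁶ m.
Specific energy ε = v²/2 − μ/r = -2.139×10⁶ J/kg, so a = −μ/(2ε) = 5.150×10⁶ m.
The apsides satisfy r_p + r_a = 2a, so the periherm radius is 2a − r_a = 2.879×10⁶ m = 2878.5 km.
Periherm altitude = 2878.5 − 2440 = 438.50 km.

periherm altitude ≈ 439 km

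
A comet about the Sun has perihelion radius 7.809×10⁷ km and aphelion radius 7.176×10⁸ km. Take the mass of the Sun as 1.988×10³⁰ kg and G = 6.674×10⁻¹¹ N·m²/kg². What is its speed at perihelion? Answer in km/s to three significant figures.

μ = GM = 6.674×10⁻¹¹ × 1.988×10³⁰ = 1.327×10²⁰ m³/s².
Semi-major axis a = (r_p + r_a)/2 = 3.9784×10⁸ km = 3.978×10¹¹ m.
Vis-viva: v² = μ(2/r − 1/a) = 1.327×10²⁰ × (2.561×10⁻¹¹ − 2.514×10⁻¹²) = 3.065×10⁹ m²/s².
v = 55360 m/s = 55.36 km/s.

v ≈ 55.4 km/s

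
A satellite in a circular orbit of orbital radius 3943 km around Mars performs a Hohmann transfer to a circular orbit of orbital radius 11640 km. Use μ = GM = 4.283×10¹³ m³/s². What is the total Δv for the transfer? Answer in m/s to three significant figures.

r₁ = 3943 km = 3.943×10⁶ m.
r₂ = 11640 km = 1.164×10⁷ m.
Transfer ellipse a_t = (r₁ + r₂)/2 = 7.792×10⁶ m.
At r₁: circular v_c1 = √(μ/r₁) = 3296 m/s; transfer-periapsis v_p = √[μ(2/r₁ − 1/a_t)] = 4028 m/s.
Δv₁ = v_p − v_c1 = 732.5 m/s.
At r₂: circular v_c2 = √(μ/r₂) = 1918 m/s; transfer-apoapsis v_a = √[μ(2/r₂ − 1/a_t)] = 1365 m/s.
Δv₂ = v_c2 − v_a = 553.6 m/s.
Total Δv = Δv₁ + Δv₂ = 1286 m/s.

Δv_total ≈ 1290 m/s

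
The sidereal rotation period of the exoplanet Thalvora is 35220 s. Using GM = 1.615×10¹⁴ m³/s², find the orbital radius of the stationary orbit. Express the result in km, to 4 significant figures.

r_sync ≈ 17180 km

A synchronous orbit has period T, so by Kepler's third law a = (μT²/4π²)^(1/3).
μT²/4π² = 1.615×10¹⁴ × (3.522×10⁴)² / 39.48 = 5.074×10²¹ m³.
a = 1.718×10⁷ m = 17184 km.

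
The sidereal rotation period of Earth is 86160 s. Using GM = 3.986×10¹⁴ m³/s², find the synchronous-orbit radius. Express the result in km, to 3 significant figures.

r_sync ≈ 42200 km

A synchronous orbit has period T, so by Kepler's third law a = (μT²/4π²)^(1/3).
μT²/4π² = 3.986×10¹⁴ × (8.616×10⁴)² / 39.48 = 7.495×10²² m³.
a = 4.216×10⁷ m = 42163 km.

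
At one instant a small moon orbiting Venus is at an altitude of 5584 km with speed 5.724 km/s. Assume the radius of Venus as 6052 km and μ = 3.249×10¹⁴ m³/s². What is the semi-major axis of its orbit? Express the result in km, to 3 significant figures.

a ≈ 14100 km

r = 6052 + 5584 = 11636 km = 1.164×10⁷ m.
Vis-viva rearranged: 1/a = 2/r − v²/μ = 1.719×10⁻⁷ − 1.008×10⁻⁷ = 7.104×10⁻⁸ m⁻¹.
a = 1.408×10⁷ m = 14077 km.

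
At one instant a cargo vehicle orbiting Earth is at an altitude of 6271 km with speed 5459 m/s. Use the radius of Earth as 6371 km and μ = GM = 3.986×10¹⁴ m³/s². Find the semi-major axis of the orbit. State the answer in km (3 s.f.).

a ≈ 12000 km

r = 6371 + 6271 = 12642 km = 1.264×10⁷ m.
Specific orbital energy ε = v²/2 − μ/r = (5459)²/2 − 3.986×10¹⁴/1.264×10⁷ = -1.663×10⁷ J/kg.
Since ε = −μ/(2a), a = −μ/(2ε) = 1.198×10⁷ m = 11985 km.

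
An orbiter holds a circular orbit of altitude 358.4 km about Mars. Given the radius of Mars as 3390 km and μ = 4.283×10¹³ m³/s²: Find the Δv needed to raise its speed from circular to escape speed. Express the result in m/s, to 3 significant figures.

r = 3390 + 358.4 = 3748.4 km = 3.7484×10⁶ m.
Circular speed v_c = √(μ/r) = 3380 m/s.
Escape speed v_esc = √(2μ/r) = √2 × v_c = 4780 m/s.
Δv = v_esc − v_c = 1400 m/s.

Δv ≈ 1400 m/s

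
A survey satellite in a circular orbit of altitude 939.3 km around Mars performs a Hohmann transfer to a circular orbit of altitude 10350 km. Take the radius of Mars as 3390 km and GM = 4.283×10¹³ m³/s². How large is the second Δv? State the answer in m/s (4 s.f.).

Δv ≈ 543.4 m/s

r₁ = 3390 + 939.3 = 4329.3 km = 4.3293×10⁶ m.
r₂ = 3390 + 10350 = 13740 km = 1.3740×10⁷ m.
Transfer ellipse a_t = (r₁ + r₂)/2 = 9.035×10⁶ m.
At r₁: circular v_c1 = √(μ/r₁) = 3145 m/s; transfer-periapsis v_p = √[μ(2/r₁ − 1/a_t)] = 3879 m/s.
At r₂: circular v_c2 = √(μ/r₂) = 1766 m/s; transfer-apoapsis v_a = √[μ(2/r₂ − 1/a_t)] = 1222 m/s.
Δv₂ = v_c2 − v_a = 543.4 m/s.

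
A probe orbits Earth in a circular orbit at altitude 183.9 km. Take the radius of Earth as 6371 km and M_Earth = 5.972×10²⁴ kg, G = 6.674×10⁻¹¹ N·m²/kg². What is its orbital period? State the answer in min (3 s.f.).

μ = GM = 6.674×10⁻¹¹ × 5.972×10²⁴ = 3.986×10¹⁴ m³/s².
r = 6371 + 183.9 = 6554.9 km = 6.5549×10⁶ m.
Kepler's third law: T = 2π√(r³/μ) = 2π√((6.555×10⁶)³ / 3.986×10¹⁴).
r³/μ = 7.066×10⁵ s², so T = 2π × 8.406×10² = 5.282×10³ s.
Converting: 5.282×10³ s ÷ 60.00 = 88.03 min.

T ≈ 88.0 min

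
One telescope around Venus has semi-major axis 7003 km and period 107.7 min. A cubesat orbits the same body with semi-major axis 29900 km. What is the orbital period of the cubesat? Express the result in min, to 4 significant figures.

Kepler's third law: T² ∝ a³, so T₂ = T₁ (a₂/a₁)^(3/2).
a₂/a₁ = 4.270, (a₂/a₁)^(3/2) = 8.822.
T₂ = 107.7 × 8.822 = 950.2 min.

T₂ ≈ 950.2 min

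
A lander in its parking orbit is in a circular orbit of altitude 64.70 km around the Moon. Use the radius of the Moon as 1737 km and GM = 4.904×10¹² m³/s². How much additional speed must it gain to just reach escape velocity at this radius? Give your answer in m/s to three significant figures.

Δv ≈ 683 m/s

r = 1737 + 64.70 = 1801.7 km = 1.8017×10⁶ m.
Circular speed v_c = √(μ/r) = 1650 m/s.
Escape speed v_esc = √(2μ/r) = √2 × v_c = 2333 m/s.
Δv = v_esc − v_c = 683.4 m/s.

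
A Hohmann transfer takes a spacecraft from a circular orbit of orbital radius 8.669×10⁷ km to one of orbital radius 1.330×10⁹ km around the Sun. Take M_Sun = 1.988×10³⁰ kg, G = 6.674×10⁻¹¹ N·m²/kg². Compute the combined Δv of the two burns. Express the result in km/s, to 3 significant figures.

μ = GM = 6.674×10⁻¹¹ × 1.988×10³⁰ = 1.327×10²⁰ m³/s².
r₁ = 8.669×10⁷ km = 8.669×10¹⁰ m.
r₂ = 1.330×10⁹ km = 1.330×10¹² m.
Transfer ellipse a_t = (r₁ + r₂)/2 = 7.083×10¹¹ m.
At r₁: circular v_c1 = √(μ/r₁) = 39120 m/s; transfer-perihelion v_p = √[μ(2/r₁ − 1/a_t)] = 53610 m/s.
Δv₁ = v_p − v_c1 = 14490 m/s.
At r₂: circular v_c2 = √(μ/r₂) = 9988 m/s; transfer-aphelion v_a = √[μ(2/r₂ − 1/a_t)] = 3494 m/s.
Δv₂ = v_c2 − v_a = 6494 m/s.
Total Δv = Δv₁ + Δv₂ = 20980 m/s = 20.98 km/s.

Δv_total ≈ 21.0 km/s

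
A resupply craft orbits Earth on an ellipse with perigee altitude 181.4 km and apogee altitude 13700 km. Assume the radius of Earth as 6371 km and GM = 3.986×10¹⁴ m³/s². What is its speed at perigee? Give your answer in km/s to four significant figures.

v ≈ 9.577 km/s

r_p = 6371 + 181.4 = 6552.4 km = 6.5524×10⁶ m.
r_a = 6371 + 13700 = 20071 km = 2.0071×10⁷ m.
Semi-major axis a = (r_p + r_a)/2 = 13312 km = 1.331×10⁷ m.
Vis-viva: v² = μ(2/r − 1/a) = 3.986×10¹⁴ × (3.052×10⁻⁷ − 7.512×10⁻⁸) = 9.172×10⁷ m²/s².
v = 9577 m/s = 9.577 km/s.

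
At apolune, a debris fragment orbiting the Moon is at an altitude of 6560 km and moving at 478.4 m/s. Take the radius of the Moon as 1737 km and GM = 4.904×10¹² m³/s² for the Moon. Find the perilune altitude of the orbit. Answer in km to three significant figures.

perilune altitude ≈ 255 km

r_a = 1737 + 6560 = 8297.0 km = 8.297×10⁶ m.
Specific energy ε = v²/2 − μ/r = -4.766×10⁵ J/kg, so a = −μ/(2ε) = 5.145×10⁶ m.
The apsides satisfy r_p + r_a = 2a, so the perilune radius is 2a − r_a = 1.992×10⁶ m = 1992.0 km.
Perilune altitude = 1992.0 − 1737 = 255.04 km.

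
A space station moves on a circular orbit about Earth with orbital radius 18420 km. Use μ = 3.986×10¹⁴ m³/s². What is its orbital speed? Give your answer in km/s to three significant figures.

r = 18420 km = 1.842×10⁷ m.
For a circular orbit v = √(μ/r) = √(3.986×10¹⁴ / 1.842×10⁷) = √(2.164×10⁷) = 4652 m/s.
That is 4.652 km/s.

v ≈ 4.65 km/s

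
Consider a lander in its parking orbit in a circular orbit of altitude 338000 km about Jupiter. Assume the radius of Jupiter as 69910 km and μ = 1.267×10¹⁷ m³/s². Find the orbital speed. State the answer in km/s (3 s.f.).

r = 69910 + 338000 = 407910 km = 4.0791×10⁸ m.
For a circular orbit v = √(μ/r) = √(1.267×10¹⁷ / 4.079×10⁸) = √(3.106×10⁸) = 17620 m/s.
That is 17.62 km/s.

v ≈ 17.6 km/s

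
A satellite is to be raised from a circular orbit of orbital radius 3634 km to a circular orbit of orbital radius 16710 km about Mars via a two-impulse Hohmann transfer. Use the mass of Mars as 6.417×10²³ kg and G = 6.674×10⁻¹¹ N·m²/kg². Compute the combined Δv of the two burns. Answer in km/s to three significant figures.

μ = GM = 6.674×10⁻¹¹ × 6.417×10²³ = 4.283×10¹³ m³/s².
r₁ = 3634 km = 3.634×10⁶ m.
r₂ = 16710 km = 1.671×10⁷ m.
Transfer ellipse a_t = (r₁ + r₂)/2 = 1.017×10⁷ m.
At r₁: circular v_c1 = √(μ/r₁) = 3433 m/s; transfer-periapsis v_p = √[μ(2/r₁ − 1/a_t)] = 4400 m/s.
Δv₁ = v_p − v_c1 = 967.0 m/s.
At r₂: circular v_c2 = √(μ/r₂) = 1601 m/s; transfer-apoapsis v_a = √[μ(2/r₂ − 1/a_t)] = 956.9 m/s.
Δv₂ = v_c2 − v_a = 644.0 m/s.
Total Δv = Δv₁ + Δv₂ = 1611 m/s = 1.611 km/s.

Δv_total ≈ 1.61 km/s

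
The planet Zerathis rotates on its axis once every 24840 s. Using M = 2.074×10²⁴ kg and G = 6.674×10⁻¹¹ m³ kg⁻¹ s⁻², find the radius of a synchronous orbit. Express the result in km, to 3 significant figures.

μ = GM = 6.674×10⁻¹¹ × 2.074×10²⁴ = 1.384×10¹⁴ m³/s².
A synchronous orbit has period T, so by Kepler's third law a = (μT²/4π²)^(1/3).
μT²/4π² = 1.384×10¹⁴ × (2.484×10⁴)² / 39.48 = 2.163×10²¹ m³.
a = 1.293×10⁷ m = 12933 km.

r_sync ≈ 12900 km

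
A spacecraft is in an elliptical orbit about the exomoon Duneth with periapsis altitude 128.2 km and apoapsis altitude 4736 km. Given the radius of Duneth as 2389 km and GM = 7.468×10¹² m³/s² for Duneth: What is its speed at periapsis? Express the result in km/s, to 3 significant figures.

v ≈ 2.09 km/s

r_p = 2389 + 128.2 = 2517.2 km = 2.5172×10⁶ m.
r_a = 2389 + 4736 = 7125.0 km = 7.1250×10⁶ m.
Semi-major axis a = (r_p + r_a)/2 = 4821.1 km = 4.821×10⁶ m.
Vis-viva: v² = μ(2/r − 1/a) = 7.468×10¹² × (7.945×10⁻⁷ − 2.074×10⁻⁷) = 4.385×10⁶ m²/s².
v = 2094 m/s = 2.094 km/s.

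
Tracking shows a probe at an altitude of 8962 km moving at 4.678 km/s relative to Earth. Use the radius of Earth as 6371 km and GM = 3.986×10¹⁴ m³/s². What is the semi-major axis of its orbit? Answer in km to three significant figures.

r = 6371 + 8962 = 15333 km = 1.533×10⁷ m.
Vis-viva rearranged: 1/a = 2/r − v²/μ = 1.304×10⁻⁷ − 5.490×10⁻⁸ = 7.554×10⁻⁸ m⁻¹.
a = 1.324×10⁷ m = 13239 km.

a ≈ 13200 km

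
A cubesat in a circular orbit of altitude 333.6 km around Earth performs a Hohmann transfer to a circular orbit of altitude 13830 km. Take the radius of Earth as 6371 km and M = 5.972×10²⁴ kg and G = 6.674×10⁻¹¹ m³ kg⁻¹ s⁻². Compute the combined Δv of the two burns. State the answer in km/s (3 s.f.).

Δv_total ≈ 3.04 km/s

μ = GM = 6.674×10⁻¹¹ × 5.972×10²⁴ = 3.986×10¹⁴ m³/s².
r₁ = 6371 + 333.6 = 6704.6 km = 6.7046×10⁶ m.
r₂ = 6371 + 13830 = 20201 km = 2.0201×10⁷ m.
Transfer ellipse a_t = (r₁ + r₂)/2 = 1.345×10⁷ m.
At r₁: circular v_c1 = √(μ/r₁) = 7710 m/s; transfer-perigee v_p = √[μ(2/r₁ − 1/a_t)] = 9448 m/s.
Δv₁ = v_p − v_c1 = 1738 m/s.
At r₂: circular v_c2 = √(μ/r₂) = 4442 m/s; transfer-apogee v_a = √[μ(2/r₂ − 1/a_t)] = 3136 m/s.
Δv₂ = v_c2 − v_a = 1306 m/s.
Total Δv = Δv₁ + Δv₂ = 3044 m/s = 3.044 km/s.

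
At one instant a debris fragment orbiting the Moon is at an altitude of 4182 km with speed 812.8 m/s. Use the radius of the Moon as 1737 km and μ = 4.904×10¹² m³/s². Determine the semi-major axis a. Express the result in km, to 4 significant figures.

r = 1737 + 4182 = 5919.0 km = 5.919×10⁶ m.
Vis-viva rearranged: 1/a = 2/r − v²/μ = 3.379×10⁻⁷ − 1.347×10⁻⁷ = 2.032×10⁻⁷ m⁻¹.
a = 4.922×10⁶ m = 4921.8 km.

a ≈ 4922 km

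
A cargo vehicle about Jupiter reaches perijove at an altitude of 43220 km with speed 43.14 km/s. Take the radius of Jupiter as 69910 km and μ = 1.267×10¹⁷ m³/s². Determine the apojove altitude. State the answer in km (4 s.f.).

r_p = 69910 + 43220 = 1.1313×10⁵ km = 1.131×10⁸ m.
Specific energy ε = v²/2 − μ/r = -1.894×10⁸ J/kg, so a = −μ/(2ε) = 3.344×10⁸ m.
The apsides satisfy r_p + r_a = 2a, so the apojove radius is 2a − r_p = 5.558×10⁸ m = 5.5575×10⁵ km.
Apojove altitude = 5.5575×10⁵ − 69910 = 4.8584×10⁵ km.

apojove altitude ≈ 4.858×10⁵ km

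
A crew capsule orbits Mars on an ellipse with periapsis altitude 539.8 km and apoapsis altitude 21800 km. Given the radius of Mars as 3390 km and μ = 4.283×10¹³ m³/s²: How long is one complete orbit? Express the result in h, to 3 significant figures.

r_p = 3390 + 539.8 = 3929.8 km = 3.9298×10⁶ m.
r_a = 3390 + 21800 = 25190 km = 2.5190×10⁷ m.
Semi-major axis a = (r_p + r_a)/2 = (3929.8 + 25190)/2 = 14560 km = 1.456×10⁷ m.
By Kepler's third law T = 2π√(a³/μ) = 2π × 8.489×10³ = 5.334×10⁴ s.
= 14.82 h.

T ≈ 14.8 h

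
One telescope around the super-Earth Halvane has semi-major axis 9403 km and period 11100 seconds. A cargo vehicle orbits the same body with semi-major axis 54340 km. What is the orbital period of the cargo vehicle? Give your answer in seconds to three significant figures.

T₂ ≈ 1.54×10⁵ seconds

Kepler's third law: T² ∝ a³, so T₂ = T₁ (a₂/a₁)^(3/2).
a₂/a₁ = 5.779, (a₂/a₁)^(3/2) = 13.89.
T₂ = 11100 × 13.89 = 1.542×10⁵ seconds.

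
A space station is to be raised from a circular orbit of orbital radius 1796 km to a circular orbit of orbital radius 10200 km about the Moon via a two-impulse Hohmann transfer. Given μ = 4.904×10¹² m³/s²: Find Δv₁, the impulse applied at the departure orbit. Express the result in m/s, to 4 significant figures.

Δv ≈ 502.4 m/s

r₁ = 1796 km = 1.796×10⁶ m.
r₂ = 10200 km = 1.020×10⁷ m.
Transfer ellipse a_t = (r₁ + r₂)/2 = 5.998×10⁶ m.
At r₁: circular v_c1 = √(μ/r₁) = 1652 m/s; transfer-perilune v_p = √[μ(2/r₁ − 1/a_t)] = 2155 m/s.
Δv₁ = v_p − v_c1 = 502.4 m/s.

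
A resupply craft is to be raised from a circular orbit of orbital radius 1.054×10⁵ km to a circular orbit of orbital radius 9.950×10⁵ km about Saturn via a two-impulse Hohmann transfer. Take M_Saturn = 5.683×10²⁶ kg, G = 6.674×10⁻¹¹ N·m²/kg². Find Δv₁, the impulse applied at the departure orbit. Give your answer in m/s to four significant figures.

μ = GM = 6.674×10⁻¹¹ × 5.683×10²⁶ = 3.793×10¹⁶ m³/s².
r₁ = 1.054×10⁵ km = 1.054×10⁸ m.
r₂ = 9.950×10⁵ km = 9.950×10⁸ m.
Transfer ellipse a_t = (r₁ + r₂)/2 = 5.502×10⁸ m.
At r₁: circular v_c1 = √(μ/r₁) = 18970 m/s; transfer-perikrone v_p = √[μ(2/r₁ − 1/a_t)] = 25510 m/s.
Δv₁ = v_p − v_c1 = 6540 m/s.

Δv ≈ 6540 m/s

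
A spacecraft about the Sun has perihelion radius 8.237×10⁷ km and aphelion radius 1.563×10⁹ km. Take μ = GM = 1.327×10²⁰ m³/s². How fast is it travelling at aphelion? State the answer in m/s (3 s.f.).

Semi-major axis a = (r_p + r_a)/2 = 8.2268×10⁸ km = 8.227×10¹¹ m.
Vis-viva: v² = μ(2/r − 1/a) = 1.327×10²⁰ × (1.280×10⁻¹² − 1.216×10⁻¹²) = 8.501×10⁶ m²/s².
v = 2916 m/s.

v ≈ 2920 m/s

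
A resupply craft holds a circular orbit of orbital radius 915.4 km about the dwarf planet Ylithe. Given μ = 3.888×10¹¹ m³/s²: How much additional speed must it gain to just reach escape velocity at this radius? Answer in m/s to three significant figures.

r = 915.4 km = 9.154×10⁵ m.
Circular speed v_c = √(μ/r) = 651.7 m/s.
Escape speed v_esc = √(2μ/r) = √2 × v_c = 921.7 m/s.
Δv = v_esc − v_c = 269.9 m/s.

Δv ≈ 270 m/s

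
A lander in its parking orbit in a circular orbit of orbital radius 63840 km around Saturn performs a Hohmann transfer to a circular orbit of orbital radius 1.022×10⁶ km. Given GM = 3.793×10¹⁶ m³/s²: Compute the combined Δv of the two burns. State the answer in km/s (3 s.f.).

r₁ = 63840 km = 6.384×10⁷ m.
r₂ = 1.022×10⁶ km = 1.022×10⁹ m.
Transfer ellipse a_t = (r₁ + r₂)/2 = 5.429×10⁸ m.
At r₁: circular v_c1 = √(μ/r₁) = 24380 m/s; transfer-perikrone v_p = √[μ(2/r₁ − 1/a_t)] = 33440 m/s.
Δv₁ = v_p − v_c1 = 9068 m/s.
At r₂: circular v_c2 = √(μ/r₂) = 6092 m/s; transfer-apokrone v_a = √[μ(2/r₂ − 1/a_t)] = 2089 m/s.
Δv₂ = v_c2 − v_a = 4003 m/s.
Total Δv = Δv₁ + Δv₂ = 13070 m/s = 13.07 km/s.

Δv_total ≈ 13.1 km/s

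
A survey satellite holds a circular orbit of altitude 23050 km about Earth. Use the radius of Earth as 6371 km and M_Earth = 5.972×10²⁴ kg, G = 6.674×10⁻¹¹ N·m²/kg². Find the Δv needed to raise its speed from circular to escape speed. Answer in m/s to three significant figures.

Δv ≈ 1520 m/s

μ = GM = 6.674×10⁻¹¹ × 5.972×10²⁴ = 3.986×10¹⁴ m³/s².
r = 6371 + 23050 = 29421 km = 2.9421×10⁷ m.
Circular speed v_c = √(μ/r) = 3681 m/s.
Escape speed v_esc = √(2μ/r) = √2 × v_c = 5205 m/s.
Δv = v_esc − v_c = 1525 m/s.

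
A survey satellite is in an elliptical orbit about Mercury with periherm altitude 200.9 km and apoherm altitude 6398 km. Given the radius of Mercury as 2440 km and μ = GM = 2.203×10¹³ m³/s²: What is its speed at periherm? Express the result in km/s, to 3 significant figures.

v ≈ 3.58 km/s

r_p = 2440 + 200.9 = 2640.9 km = 2.6409×10⁶ m.
r_a = 2440 + 6398 = 8838.0 km = 8.8380×10⁶ m.
Semi-major axis a = (r_p + r_a)/2 = 5739.4 km = 5.739×10⁶ m.
Vis-viva: v² = μ(2/r − 1/a) = 2.203×10¹³ × (7.573×10⁻⁷ − 1.742×10⁻⁷) = 1.285×10⁷ m²/s².
v = 3584 m/s = 3.584 km/s.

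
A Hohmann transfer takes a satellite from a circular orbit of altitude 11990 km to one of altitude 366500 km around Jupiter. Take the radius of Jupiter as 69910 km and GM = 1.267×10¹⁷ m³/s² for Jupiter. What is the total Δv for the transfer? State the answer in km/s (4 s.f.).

r₁ = 69910 + 11990 = 81900 km = 8.1900×10⁷ m.
r₂ = 69910 + 366500 = 436410 km = 4.3641×10⁸ m.
Transfer ellipse a_t = (r₁ + r₂)/2 = 2.592×10⁸ m.
At r₁: circular v_c1 = √(μ/r₁) = 39330 m/s; transfer-perijove v_p = √[μ(2/r₁ − 1/a_t)] = 51040 m/s.
Δv₁ = v_p − v_c1 = 11710 m/s.
At r₂: circular v_c2 = √(μ/r₂) = 17040 m/s; transfer-apojove v_a = √[μ(2/r₂ − 1/a_t)] = 9579 m/s.
Δv₂ = v_c2 − v_a = 7460 m/s.
Total Δv = Δv₁ + Δv₂ = 19170 m/s = 19.17 km/s.

Δv_total ≈ 19.17 km/s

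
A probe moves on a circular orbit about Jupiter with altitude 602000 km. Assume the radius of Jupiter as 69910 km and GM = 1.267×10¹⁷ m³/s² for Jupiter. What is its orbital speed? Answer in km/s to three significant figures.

v ≈ 13.7 km/s

r = 69910 + 602000 = 671910 km = 6.7191×10⁸ m.
For a circular orbit v = √(μ/r) = √(1.267×10¹⁷ / 6.719×10⁸) = √(1.886×10⁸) = 13730 m/s.
That is 13.73 km/s.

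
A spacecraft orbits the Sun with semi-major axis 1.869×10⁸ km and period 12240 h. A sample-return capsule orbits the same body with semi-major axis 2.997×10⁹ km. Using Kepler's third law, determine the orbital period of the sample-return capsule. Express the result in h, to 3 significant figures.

Kepler's third law: T² ∝ a³, so T₂ = T₁ (a₂/a₁)^(3/2).
a₂/a₁ = 16.04, (a₂/a₁)^(3/2) = 64.21.
T₂ = 12240 × 64.21 = 7.860×10⁵ h.

T₂ ≈ 7.86×10⁵ h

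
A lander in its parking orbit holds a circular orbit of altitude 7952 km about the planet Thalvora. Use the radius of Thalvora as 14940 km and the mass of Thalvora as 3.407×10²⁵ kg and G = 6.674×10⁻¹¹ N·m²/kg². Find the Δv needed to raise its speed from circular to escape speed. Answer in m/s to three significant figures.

μ = GM = 6.674×10⁻¹¹ × 3.407×10²⁵ = 2.274×10¹⁵ m³/s².
r = 14940 + 7952 = 22892 km = 2.2892×10⁷ m.
Circular speed v_c = √(μ/r) = 9966 m/s.
Escape speed v_esc = √(2μ/r) = √2 × v_c = 14090 m/s.
Δv = v_esc − v_c = 4128 m/s.

Δv ≈ 4130 m/s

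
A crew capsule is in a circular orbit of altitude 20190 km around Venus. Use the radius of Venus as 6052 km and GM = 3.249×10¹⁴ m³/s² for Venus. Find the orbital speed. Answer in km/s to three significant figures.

v ≈ 3.52 km/s

r = 6052 + 20190 = 26242 km = 2.6242×10⁷ m.
For a circular orbit v = √(μ/r) = √(3.249×10¹⁴ / 2.624×10⁷) = √(1.238×10⁷) = 3519 m/s.
That is 3.519 km/s.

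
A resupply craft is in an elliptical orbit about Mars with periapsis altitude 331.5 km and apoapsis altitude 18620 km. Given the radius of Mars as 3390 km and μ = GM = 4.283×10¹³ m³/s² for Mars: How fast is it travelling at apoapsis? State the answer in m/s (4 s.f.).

v ≈ 750.2 m/s

r_p = 3390 + 331.5 = 3721.5 km = 3.7215×10⁶ m.
r_a = 3390 + 18620 = 22010 km = 2.2010×10⁷ m.
Semi-major axis a = (r_p + r_a)/2 = 12866 km = 1.287×10⁷ m.
Vis-viva: v² = μ(2/r − 1/a) = 4.283×10¹³ × (9.087×10⁻⁸ − 7.773×10⁻⁸) = 5.629×10⁵ m²/s².
v = 750.2 m/s.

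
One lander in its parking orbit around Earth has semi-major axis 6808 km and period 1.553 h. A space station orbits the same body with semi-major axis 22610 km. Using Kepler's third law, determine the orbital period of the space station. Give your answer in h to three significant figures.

T₂ ≈ 9.40 h

Kepler's third law: T² ∝ a³, so T₂ = T₁ (a₂/a₁)^(3/2).
a₂/a₁ = 3.321, (a₂/a₁)^(3/2) = 6.052.
T₂ = 1.553 × 6.052 = 9.399 h.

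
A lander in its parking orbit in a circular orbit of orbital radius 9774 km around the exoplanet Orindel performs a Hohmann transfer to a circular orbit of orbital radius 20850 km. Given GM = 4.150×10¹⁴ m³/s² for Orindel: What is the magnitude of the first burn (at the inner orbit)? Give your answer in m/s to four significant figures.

Δv ≈ 1088 m/s

r₁ = 9774 km = 9.774×10⁶ m.
r₂ = 20850 km = 2.085×10⁷ m.
Transfer ellipse a_t = (r₁ + r₂)/2 = 1.531×10⁷ m.
At r₁: circular v_c1 = √(μ/r₁) = 6516 m/s; transfer-periapsis v_p = √[μ(2/r₁ − 1/a_t)] = 7604 m/s.
Δv₁ = v_p − v_c1 = 1088 m/s.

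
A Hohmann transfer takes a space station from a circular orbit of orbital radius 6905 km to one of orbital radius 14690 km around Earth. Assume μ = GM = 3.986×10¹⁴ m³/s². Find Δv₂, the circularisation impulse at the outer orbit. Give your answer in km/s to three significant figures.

Δv ≈ 1.04 km/s

r₁ = 6905 km = 6.905×10⁶ m.
r₂ = 14690 km = 1.469×10⁷ m.
Transfer ellipse a_t = (r₁ + r₂)/2 = 1.080×10⁷ m.
At r₁: circular v_c1 = √(μ/r₁) = 7598 m/s; transfer-perigee v_p = √[μ(2/r₁ − 1/a_t)] = 8862 m/s.
At r₂: circular v_c2 = √(μ/r₂) = 5209 m/s; transfer-apogee v_a = √[μ(2/r₂ − 1/a_t)] = 4166 m/s.
Δv₂ = v_c2 − v_a = 1043 m/s.
= 1.043 km/s.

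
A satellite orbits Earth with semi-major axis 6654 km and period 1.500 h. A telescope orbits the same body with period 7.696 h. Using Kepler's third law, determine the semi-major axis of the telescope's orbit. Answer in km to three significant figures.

a₂ ≈ 19800 km

Kepler's third law: a³ ∝ T², so a₂ = a₁ (T₂/T₁)^(2/3).
T₂/T₁ = 5.131, (T₂/T₁)^(2/3) = 2.975.
a₂ = 6654 × 2.975 = 19790 km.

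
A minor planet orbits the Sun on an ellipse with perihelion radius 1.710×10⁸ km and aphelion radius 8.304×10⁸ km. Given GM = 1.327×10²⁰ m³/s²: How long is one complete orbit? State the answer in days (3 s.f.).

Semi-major axis a = (r_p + r_a)/2 = (1.7100×10⁸ + 8.3040×10⁸)/2 = 5.0070×10⁸ km = 5.007×10¹¹ m.
By Kepler's third law T = 2π√(a³/μ) = 2π × 3.076×10⁷ = 1.932×10⁸ s.
= 2237 days.

T ≈ 2240 days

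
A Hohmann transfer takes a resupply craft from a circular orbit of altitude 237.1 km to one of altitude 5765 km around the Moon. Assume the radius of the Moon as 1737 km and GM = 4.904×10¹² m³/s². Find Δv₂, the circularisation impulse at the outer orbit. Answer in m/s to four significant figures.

r₁ = 1737 + 237.1 = 1974.1 km = 1.9741×10⁶ m.
r₂ = 1737 + 5765 = 7502.0 km = 7.5020×10⁶ m.
Transfer ellipse a_t = (r₁ + r₂)/2 = 4.738×10⁶ m.
At r₁: circular v_c1 = √(μ/r₁) = 1576 m/s; transfer-perilune v_p = √[μ(2/r₁ − 1/a_t)] = 1983 m/s.
At r₂: circular v_c2 = √(μ/r₂) = 808.5 m/s; transfer-apolune v_a = √[μ(2/r₂ − 1/a_t)] = 521.9 m/s.
Δv₂ = v_c2 − v_a = 286.6 m/s.

Δv ≈ 286.6 m/s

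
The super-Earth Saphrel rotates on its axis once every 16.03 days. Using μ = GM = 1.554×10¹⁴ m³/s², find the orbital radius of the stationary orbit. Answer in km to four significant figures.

T = 16.03 days = 1.385×10⁶ s.
A synchronous orbit has period T, so by Kepler's third law a = (μT²/4π²)^(1/3).
μT²/4π² = 1.554×10¹⁴ × (1.385×10⁶)² / 39.48 = 7.551×10²⁴ m³.
a = 1.962×10⁸ m = 1.9618×10⁵ km.

r_sync ≈ 1.962×10⁵ km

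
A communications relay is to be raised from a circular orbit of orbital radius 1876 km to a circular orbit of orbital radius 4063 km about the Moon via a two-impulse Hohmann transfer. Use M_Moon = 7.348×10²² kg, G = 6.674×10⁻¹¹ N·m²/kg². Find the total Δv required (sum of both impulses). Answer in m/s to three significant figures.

Δv_total ≈ 500 m/s

μ = GM = 6.674×10⁻¹¹ × 7.348×10²² = 4.904×10¹² m³/s².
r₁ = 1876 km = 1.876×10⁶ m.
r₂ = 4063 km = 4.063×10⁶ m.
Transfer ellipse a_t = (r₁ + r₂)/2 = 2.970×10⁶ m.
At r₁: circular v_c1 = √(μ/r₁) = 1617 m/s; transfer-perilune v_p = √[μ(2/r₁ − 1/a_t)] = 1891 m/s.
Δv₁ = v_p − v_c1 = 274.4 m/s.
At r₂: circular v_c2 = √(μ/r₂) = 1099 m/s; transfer-apolune v_a = √[μ(2/r₂ − 1/a_t)] = 873.2 m/s.
Δv₂ = v_c2 − v_a = 225.4 m/s.
Total Δv = Δv₁ + Δv₂ = 499.8 m/s.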